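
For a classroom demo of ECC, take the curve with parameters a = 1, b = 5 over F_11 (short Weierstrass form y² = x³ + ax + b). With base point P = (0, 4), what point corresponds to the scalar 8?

Repeated addition: build up to 8P.
2P: tangent at (0, 4): λ = (3·0² + 1)/(2·4) ≡ 1/8. 8⁻¹ ≡ 7 (mod 11), so λ ≡ 1·7 ≡ 7.
  x = λ² - 0 - 0 = 49 - 0 ≡ 5; y = λ·(0 - 5) - 4 ≡ 5. → (5, 5)
3P: (5, 5) + (0, 4). λ = (4 - 5)/(0 - 5) ≡ 10/6 mod 11. 6⁻¹ ≡ 2 (mod 11) since 6·2 = 12 ≡ 1, so λ ≡ 9.
  x = λ² - 5 - 0 = 81 - 5 ≡ 10; y = λ·(5 - 10) - 5 ≡ 5. → (10, 5)
4P: (10, 5) + (0, 4). λ = (4 - 5)/(0 - 10) ≡ 10/1 mod 11. 1⁻¹ ≡ 1 (mod 11) since 1·1 = 1 ≡ 1, so λ ≡ 10.
  x = λ² - 10 - 0 = 100 - 10 ≡ 2; y = λ·(10 - 2) - 5 ≡ 9. → (2, 9)
5P: (2, 9) + (0, 4). λ = (4 - 9)/(0 - 2) ≡ 6/9 mod 11. 9⁻¹ ≡ 5 (mod 11) since 9·5 = 45 ≡ 1, so λ ≡ 8.
  x = λ² - 2 - 0 = 64 - 2 ≡ 7; y = λ·(2 - 7) - 9 ≡ 6. → (7, 6)
6P: (7, 6) + (0, 4). λ = (4 - 6)/(0 - 7) ≡ 9/4 mod 11. 4⁻¹ ≡ 3 (mod 11) since 4·3 = 12 ≡ 1, so λ ≡ 5.
  x = λ² - 7 - 0 = 25 - 7 ≡ 7; y = λ·(7 - 7) - 6 ≡ 5. → (7, 5)
7P: (7, 5) + (0, 4). λ = (4 - 5)/(0 - 7) ≡ 10/4 mod 11. 4⁻¹ ≡ 3 (mod 11) since 4·3 = 12 ≡ 1, so λ ≡ 8.
  x = λ² - 7 - 0 = 64 - 7 ≡ 2; y = λ·(7 - 2) - 5 ≡ 2. → (2, 2)
8P: (2, 2) + (0, 4). λ = (4 - 2)/(0 - 2) ≡ 2/9 mod 11. 9⁻¹ ≡ 5 (mod 11), so λ ≡ 10.
  x = λ² - 2 - 0 = 100 - 2 ≡ 10; y = λ·(2 - 10) - 2 ≡ 6. → (10, 6)

(10, 6)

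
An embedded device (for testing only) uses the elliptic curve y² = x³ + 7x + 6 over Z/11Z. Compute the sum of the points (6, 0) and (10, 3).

(10, 8)

(6, 0) + (10, 3). λ = (3 - 0)/(10 - 6) ≡ 3/4 mod 11. 4⁻¹ ≡ 3 (mod 11), so λ ≡ 9.
  x = λ² - 6 - 10 = 81 - 16 ≡ 10; y = λ·(6 - 10) - 0 ≡ 8. → (10, 8)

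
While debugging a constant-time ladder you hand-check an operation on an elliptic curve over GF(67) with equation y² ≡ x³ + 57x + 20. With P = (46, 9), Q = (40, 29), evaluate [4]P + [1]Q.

First 4P:
Double-and-add on 4 = (100)₂. Start with P = (46, 9) for the leading 1-bit.
double: tangent at (46, 9): λ = (3·46² + 57)/(2·9) ≡ 40/18. 18⁻¹ ≡ 41 (mod 67) since 18·41 = 738 ≡ 1, so λ ≡ 40·41 ≡ 32.
  x = λ² - 46 - 46 = 1024 - 92 ≡ 61; y = λ·(46 - 61) - 9 ≡ 47. → (61, 47)
double: tangent at (61, 47): λ = (3·61² + 57)/(2·47) ≡ 31/27. 27⁻¹ ≡ 5 (mod 67) since 27·5 = 135 ≡ 1, so λ ≡ 31·5 ≡ 21.
  x = λ² - 61 - 61 = 441 - 122 ≡ 51; y = λ·(61 - 51) - 47 ≡ 29. → (51, 29)
4P = (51, 29).
Finally 4P + Q:
(51, 29) + (40, 29). λ = (29 - 29)/(40 - 51) ≡ 0/56 mod 67. 56⁻¹ ≡ 6 (mod 67) since 56·6 = 336 ≡ 1, so λ ≡ 0.
  x = λ² - 51 - 40 = 0 - 91 ≡ 43; y = λ·(51 - 43) - 29 ≡ 38. → (43, 38)

(43, 38)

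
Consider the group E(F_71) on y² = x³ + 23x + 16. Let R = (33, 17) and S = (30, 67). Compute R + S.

(33, 17) + (30, 67). λ = (67 - 17)/(30 - 33) ≡ 50/68 mod 71. 68⁻¹ ≡ 47 (mod 71) since 68·47 = 3196 ≡ 1, so λ ≡ 7.
  x = λ² - 33 - 30 = 49 - 63 ≡ 57; y = λ·(33 - 57) - 17 ≡ 28. → (57, 28)

(57, 28)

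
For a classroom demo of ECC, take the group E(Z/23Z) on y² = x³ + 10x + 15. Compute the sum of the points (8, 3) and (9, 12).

(18, 22)

(8, 3) + (9, 12). λ = (12 - 3)/(9 - 8) ≡ 9/1 mod 23. 1⁻¹ ≡ 1 (mod 23), so λ ≡ 9.
  x = λ² - 8 - 9 = 81 - 17 ≡ 18; y = λ·(8 - 18) - 3 ≡ 22. → (18, 22)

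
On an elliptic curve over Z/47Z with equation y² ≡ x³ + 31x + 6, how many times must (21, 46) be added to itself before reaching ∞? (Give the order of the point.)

12

2P: tangent at (21, 46): λ = (3·21² + 31)/(2·46) ≡ 38/45. 45⁻¹ ≡ 23 (mod 47) since 45·23 = 1035 ≡ 1, so λ ≡ 38·23 ≡ 28.
  x = λ² - 21 - 21 = 784 - 42 ≡ 37; y = λ·(21 - 37) - 46 ≡ 23. → (37, 23)
3P: (37, 23) + (21, 46). λ = (46 - 23)/(21 - 37) ≡ 23/31 mod 47. 31⁻¹ ≡ 44 (mod 47), so λ ≡ 25.
  x = λ² - 37 - 21 = 625 - 58 ≡ 3; y = λ·(37 - 3) - 23 ≡ 28. → (3, 28)
4P: (3, 28) + (21, 46). λ = (46 - 28)/(21 - 3) ≡ 18/18 mod 47. 18⁻¹ ≡ 34 (mod 47), so λ ≡ 1.
  x = λ² - 3 - 21 = 1 - 24 ≡ 24; y = λ·(3 - 24) - 28 ≡ 45. → (24, 45)
5P: (24, 45) + (21, 46). λ = (46 - 45)/(21 - 24) ≡ 1/44 mod 47. 44⁻¹ ≡ 31 (mod 47), so λ ≡ 31.
  x = λ² - 24 - 21 = 961 - 45 ≡ 23; y = λ·(24 - 23) - 45 ≡ 33. → (23, 33)
6P: (23, 33) + (21, 46). λ = (46 - 33)/(21 - 23) ≡ 13/45 mod 47. 45⁻¹ ≡ 23 (mod 47) since 45·23 = 1035 ≡ 1, so λ ≡ 17.
  x = λ² - 23 - 21 = 289 - 44 ≡ 10; y = λ·(23 - 10) - 33 ≡ 0. → (10, 0)
7P: (10, 0) + (21, 46). λ = (46 - 0)/(21 - 10) ≡ 46/11 mod 47. 11⁻¹ ≡ 30 (mod 47), so λ ≡ 17.
  x = λ² - 10 - 21 = 289 - 31 ≡ 23; y = λ·(10 - 23) - 0 ≡ 14. → (23, 14)
8P: (23, 14) + (21, 46). λ = (46 - 14)/(21 - 23) ≡ 32/45 mod 47. 45⁻¹ ≡ 23 (mod 47) since 45·23 = 1035 ≡ 1, so λ ≡ 31.
  x = λ² - 23 - 21 = 961 - 44 ≡ 24; y = λ·(23 - 24) - 14 ≡ 2. → (24, 2)
9P: (24, 2) + (21, 46). λ = (46 - 2)/(21 - 24) ≡ 44/44 mod 47. 44⁻¹ ≡ 31 (mod 47) since 44·31 = 1364 ≡ 1, so λ ≡ 1.
  x = λ² - 24 - 21 = 1 - 45 ≡ 3; y = λ·(24 - 3) - 2 ≡ 19. → (3, 19)
10P: (3, 19) + (21, 46). λ = (46 - 19)/(21 - 3) ≡ 27/18 mod 47. 18⁻¹ ≡ 34 (mod 47), so λ ≡ 25.
  x = λ² - 3 - 21 = 625 - 24 ≡ 37; y = λ·(3 - 37) - 19 ≡ 24. → (37, 24)
11P: (37, 24) + (21, 46). λ = (46 - 24)/(21 - 37) ≡ 22/31 mod 47. 31⁻¹ ≡ 44 (mod 47) since 31·44 = 1364 ≡ 1, so λ ≡ 28.
  x = λ² - 37 - 21 = 784 - 58 ≡ 21; y = λ·(37 - 21) - 24 ≡ 1. → (21, 1)
12P: (21, 1) + (21, 46): same x and y₁ ≡ -y₂, so the sum is ∞.
12P = ∞, so the order is 12.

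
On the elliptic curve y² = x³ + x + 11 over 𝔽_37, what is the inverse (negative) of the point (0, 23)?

(0, 14)

-(0, 23) = (0, -23 mod 37) = (0, 14).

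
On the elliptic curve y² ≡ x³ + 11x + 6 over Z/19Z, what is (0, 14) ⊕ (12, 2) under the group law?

(0, 14) + (12, 2). λ = (2 - 14)/(12 - 0) ≡ 7/12 mod 19. 12⁻¹ ≡ 8 (mod 19) since 12·8 = 96 ≡ 1, so λ ≡ 18.
  x = λ² - 0 - 12 = 324 - 12 ≡ 8; y = λ·(0 - 8) - 14 ≡ 13. → (8, 13)

(8, 13)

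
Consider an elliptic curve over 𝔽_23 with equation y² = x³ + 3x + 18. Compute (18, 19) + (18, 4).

O

The two points share x = 18 and their y-coordinates satisfy 19 + 4 ≡ 0 (mod 23), so they are inverses. Their sum is ∞.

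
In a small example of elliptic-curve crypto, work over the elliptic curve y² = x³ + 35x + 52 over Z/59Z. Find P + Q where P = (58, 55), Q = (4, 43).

(58, 55) + (4, 43). λ = (43 - 55)/(4 - 58) ≡ 47/5 mod 59. 5⁻¹ ≡ 12 (mod 59), so λ ≡ 33.
  x = λ² - 58 - 4 = 1089 - 62 ≡ 24; y = λ·(58 - 24) - 55 ≡ 5. → (24, 5)

(24, 5)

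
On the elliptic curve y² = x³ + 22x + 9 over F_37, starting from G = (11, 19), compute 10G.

(34, 29)

Repeated addition: build up to 10G.
2G: tangent at (11, 19): λ = (3·11² + 22)/(2·19) ≡ 15/1. 1⁻¹ ≡ 1 (mod 37) since 1·1 = 1 ≡ 1, so λ ≡ 15·1 ≡ 15.
  x = λ² - 11 - 11 = 225 - 22 ≡ 18; y = λ·(11 - 18) - 19 ≡ 24. → (18, 24)
3G: (18, 24) + (11, 19). λ = (19 - 24)/(11 - 18) ≡ 32/30 mod 37. 30⁻¹ ≡ 21 (mod 37) since 30·21 = 630 ≡ 1, so λ ≡ 6.
  x = λ² - 18 - 11 = 36 - 29 ≡ 7; y = λ·(18 - 7) - 24 ≡ 5. → (7, 5)
4G: (7, 5) + (11, 19). λ = (19 - 5)/(11 - 7) ≡ 14/4 mod 37. 4⁻¹ ≡ 28 (mod 37), so λ ≡ 22.
  x = λ² - 7 - 11 = 484 - 18 ≡ 22; y = λ·(7 - 22) - 5 ≡ 35. → (22, 35)
5G: (22, 35) + (11, 19). λ = (19 - 35)/(11 - 22) ≡ 21/26 mod 37. 26⁻¹ ≡ 10 (mod 37), so λ ≡ 25.
  x = λ² - 22 - 11 = 625 - 33 ≡ 0; y = λ·(22 - 0) - 35 ≡ 34. → (0, 34)
6G: (0, 34) + (11, 19). λ = (19 - 34)/(11 - 0) ≡ 22/11 mod 37. 11⁻¹ ≡ 27 (mod 37), so λ ≡ 2.
  x = λ² - 0 - 11 = 4 - 11 ≡ 30; y = λ·(0 - 30) - 34 ≡ 17. → (30, 17)
7G: (30, 17) + (11, 19). λ = (19 - 17)/(11 - 30) ≡ 2/18 mod 37. 18⁻¹ ≡ 35 (mod 37), so λ ≡ 33.
  x = λ² - 30 - 11 = 1089 - 41 ≡ 12; y = λ·(30 - 12) - 17 ≡ 22. → (12, 22)
8G: (12, 22) + (11, 19). λ = (19 - 22)/(11 - 12) ≡ 34/36 mod 37. 36⁻¹ ≡ 36 (mod 37) since 36·36 = 1296 ≡ 1, so λ ≡ 3.
  x = λ² - 12 - 11 = 9 - 23 ≡ 23; y = λ·(12 - 23) - 22 ≡ 19. → (23, 19)
9G: (23, 19) + (11, 19). λ = (19 - 19)/(11 - 23) ≡ 0/25 mod 37. 25⁻¹ ≡ 3 (mod 37) since 25·3 = 75 ≡ 1, so λ ≡ 0.
  x = λ² - 23 - 11 = 0 - 34 ≡ 3; y = λ·(23 - 3) - 19 ≡ 18. → (3, 18)
10G: (3, 18) + (11, 19). λ = (19 - 18)/(11 - 3) ≡ 1/8 mod 37. 8⁻¹ ≡ 14 (mod 37) since 8·14 = 112 ≡ 1, so λ ≡ 14.
  x = λ² - 3 - 11 = 196 - 14 ≡ 34; y = λ·(3 - 34) - 18 ≡ 29. → (34, 29)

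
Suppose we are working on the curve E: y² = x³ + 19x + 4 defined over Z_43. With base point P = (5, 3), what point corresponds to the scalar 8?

(1, 14)

Double-and-add on 8 = (1000)₂. Start with P = (5, 3) for the leading 1-bit.
double: tangent at (5, 3): λ = (3·5² + 19)/(2·3) ≡ 8/6. 6⁻¹ ≡ 36 (mod 43), so λ ≡ 8·36 ≡ 30.
  x = λ² - 5 - 5 = 900 - 10 ≡ 30; y = λ·(5 - 30) - 3 ≡ 21. → (30, 21)
double: tangent at (30, 21): λ = (3·30² + 19)/(2·21) ≡ 10/42. 42⁻¹ ≡ 42 (mod 43) since 42·42 = 1764 ≡ 1, so λ ≡ 10·42 ≡ 33.
  x = λ² - 30 - 30 = 1089 - 60 ≡ 40; y = λ·(30 - 40) - 21 ≡ 36. → (40, 36)
double: tangent at (40, 36): λ = (3·40² + 19)/(2·36) ≡ 3/29. 29⁻¹ ≡ 3 (mod 43), so λ ≡ 3·3 ≡ 9.
  x = λ² - 40 - 40 = 81 - 80 ≡ 1; y = λ·(40 - 1) - 36 ≡ 14. → (1, 14)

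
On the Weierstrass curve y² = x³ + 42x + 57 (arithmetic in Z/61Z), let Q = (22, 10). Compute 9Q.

(34, 38)

Double-and-add on 9 = (1001)₂. Start with Q = (22, 10) for the leading 1-bit.
double: tangent at (22, 10): λ = (3·22² + 42)/(2·10) ≡ 30/20. 20⁻¹ ≡ 58 (mod 61), so λ ≡ 30·58 ≡ 32.
  x = λ² - 22 - 22 = 1024 - 44 ≡ 4; y = λ·(22 - 4) - 10 ≡ 17. → (4, 17)
double: tangent at (4, 17): λ = (3·4² + 42)/(2·17) ≡ 29/34. 34⁻¹ ≡ 9 (mod 61) since 34·9 = 306 ≡ 1, so λ ≡ 29·9 ≡ 17.
  x = λ² - 4 - 4 = 289 - 8 ≡ 37; y = λ·(4 - 37) - 17 ≡ 32. → (37, 32)
double: tangent at (37, 32): λ = (3·37² + 42)/(2·32) ≡ 1/3. 3⁻¹ ≡ 41 (mod 61), so λ ≡ 1·41 ≡ 41.
  x = λ² - 37 - 37 = 1681 - 74 ≡ 21; y = λ·(37 - 21) - 32 ≡ 14. → (21, 14)
add Q: (21, 14) + (22, 10). λ = (10 - 14)/(22 - 21) ≡ 57/1 mod 61. 1⁻¹ ≡ 1 (mod 61), so λ ≡ 57.
  x = λ² - 21 - 22 = 3249 - 43 ≡ 34; y = λ·(21 - 34) - 14 ≡ 38. → (34, 38)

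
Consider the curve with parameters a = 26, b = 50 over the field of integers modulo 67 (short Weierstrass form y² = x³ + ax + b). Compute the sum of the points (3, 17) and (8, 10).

(66, 31)

(3, 17) + (8, 10). λ = (10 - 17)/(8 - 3) ≡ 60/5 mod 67. 5⁻¹ ≡ 27 (mod 67) since 5·27 = 135 ≡ 1, so λ ≡ 12.
  x = λ² - 3 - 8 = 144 - 11 ≡ 66; y = λ·(3 - 66) - 17 ≡ 31. → (66, 31)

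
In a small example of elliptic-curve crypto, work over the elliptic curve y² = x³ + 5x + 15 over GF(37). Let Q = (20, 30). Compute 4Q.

Repeated addition: build up to 4Q.
2Q: tangent at (20, 30): λ = (3·20² + 5)/(2·30) ≡ 21/23. 23⁻¹ ≡ 29 (mod 37), so λ ≡ 21·29 ≡ 17.
  x = λ² - 20 - 20 = 289 - 40 ≡ 27; y = λ·(20 - 27) - 30 ≡ 36. → (27, 36)
3Q: (27, 36) + (20, 30). λ = (30 - 36)/(20 - 27) ≡ 31/30 mod 37. 30⁻¹ ≡ 21 (mod 37) since 30·21 = 630 ≡ 1, so λ ≡ 22.
  x = λ² - 27 - 20 = 484 - 47 ≡ 30; y = λ·(27 - 30) - 36 ≡ 9. → (30, 9)
4Q: (30, 9) + (20, 30). λ = (30 - 9)/(20 - 30) ≡ 21/27 mod 37. 27⁻¹ ≡ 11 (mod 37), so λ ≡ 9.
  x = λ² - 30 - 20 = 81 - 50 ≡ 31; y = λ·(30 - 31) - 9 ≡ 19. → (31, 19)

(31, 19)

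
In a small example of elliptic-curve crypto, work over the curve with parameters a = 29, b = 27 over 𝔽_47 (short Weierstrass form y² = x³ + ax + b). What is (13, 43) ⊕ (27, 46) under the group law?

(14, 34)

(13, 43) + (27, 46). λ = (46 - 43)/(27 - 13) ≡ 3/14 mod 47. 14⁻¹ ≡ 37 (mod 47), so λ ≡ 17.
  x = λ² - 13 - 27 = 289 - 40 ≡ 14; y = λ·(13 - 14) - 43 ≡ 34. → (14, 34)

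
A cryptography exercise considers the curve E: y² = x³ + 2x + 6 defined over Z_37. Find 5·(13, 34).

(23, 34)

Write G = (13, 34).
Repeated addition: build up to 5G.
2G: tangent at (13, 34): λ = (3·13² + 2)/(2·34) ≡ 28/31. 31⁻¹ ≡ 6 (mod 37), so λ ≡ 28·6 ≡ 20.
  x = λ² - 13 - 13 = 400 - 26 ≡ 4; y = λ·(13 - 4) - 34 ≡ 35. → (4, 35)
3G: (4, 35) + (13, 34). λ = (34 - 35)/(13 - 4) ≡ 36/9 mod 37. 9⁻¹ ≡ 33 (mod 37), so λ ≡ 4.
  x = λ² - 4 - 13 = 16 - 17 ≡ 36; y = λ·(4 - 36) - 35 ≡ 22. → (36, 22)
4G: (36, 22) + (13, 34). λ = (34 - 22)/(13 - 36) ≡ 12/14 mod 37. 14⁻¹ ≡ 8 (mod 37), so λ ≡ 22.
  x = λ² - 36 - 13 = 484 - 49 ≡ 28; y = λ·(36 - 28) - 22 ≡ 6. → (28, 6)
5G: (28, 6) + (13, 34). λ = (34 - 6)/(13 - 28) ≡ 28/22 mod 37. 22⁻¹ ≡ 32 (mod 37), so λ ≡ 8.
  x = λ² - 28 - 13 = 64 - 41 ≡ 23; y = λ·(28 - 23) - 6 ≡ 34. → (23, 34)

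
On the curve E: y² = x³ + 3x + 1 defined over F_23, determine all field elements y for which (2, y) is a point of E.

none

x³ + 3x + 1 = 15 ≡ 15 (mod 23).
15 is a non-residue mod 23; no y exists.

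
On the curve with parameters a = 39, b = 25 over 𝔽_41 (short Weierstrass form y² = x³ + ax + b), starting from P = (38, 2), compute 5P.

(18, 9)

Repeated addition: build up to 5P.
2P: tangent at (38, 2): λ = (3·38² + 39)/(2·2) ≡ 25/4. 4⁻¹ ≡ 31 (mod 41) since 4·31 = 124 ≡ 1, so λ ≡ 25·31 ≡ 37.
  x = λ² - 38 - 38 = 1369 - 76 ≡ 22; y = λ·(38 - 22) - 2 ≡ 16. → (22, 16)
3P: (22, 16) + (38, 2). λ = (2 - 16)/(38 - 22) ≡ 27/16 mod 41. 16⁻¹ ≡ 18 (mod 41) since 16·18 = 288 ≡ 1, so λ ≡ 35.
  x = λ² - 22 - 38 = 1225 - 60 ≡ 17; y = λ·(22 - 17) - 16 ≡ 36. → (17, 36)
4P: (17, 36) + (38, 2). λ = (2 - 36)/(38 - 17) ≡ 7/21 mod 41. 21⁻¹ ≡ 2 (mod 41) since 21·2 = 42 ≡ 1, so λ ≡ 14.
  x = λ² - 17 - 38 = 196 - 55 ≡ 18; y = λ·(17 - 18) - 36 ≡ 32. → (18, 32)
5P: (18, 32) + (38, 2). λ = (2 - 32)/(38 - 18) ≡ 11/20 mod 41. 20⁻¹ ≡ 39 (mod 41), so λ ≡ 19.
  x = λ² - 18 - 38 = 361 - 56 ≡ 18; y = λ·(18 - 18) - 32 ≡ 9. → (18, 9)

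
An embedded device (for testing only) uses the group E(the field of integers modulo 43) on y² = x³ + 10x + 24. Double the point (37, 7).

(26, 12)

tangent at (37, 7): λ = (3·37² + 10)/(2·7) ≡ 32/14. 14⁻¹ ≡ 40 (mod 43) since 14·40 = 560 ≡ 1, so λ ≡ 32·40 ≡ 33.
  x = λ² - 37 - 37 = 1089 - 74 ≡ 26; y = λ·(37 - 26) - 7 ≡ 12. → (26, 12)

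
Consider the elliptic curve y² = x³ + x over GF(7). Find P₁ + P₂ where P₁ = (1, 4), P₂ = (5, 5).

(5, 2)

(1, 4) + (5, 5). λ = (5 - 4)/(5 - 1) ≡ 1/4 mod 7. 4⁻¹ ≡ 2 (mod 7), so λ ≡ 2.
  x = λ² - 1 - 5 = 4 - 6 ≡ 5; y = λ·(1 - 5) - 4 ≡ 2. → (5, 2)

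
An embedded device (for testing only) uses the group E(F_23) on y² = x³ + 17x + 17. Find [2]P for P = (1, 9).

tangent at (1, 9): λ = (3·1² + 17)/(2·9) ≡ 20/18. 18⁻¹ ≡ 9 (mod 23) since 18·9 = 162 ≡ 1, so λ ≡ 20·9 ≡ 19.
  x = λ² - 1 - 1 = 361 - 2 ≡ 14; y = λ·(1 - 14) - 9 ≡ 20. → (14, 20)

(14, 20)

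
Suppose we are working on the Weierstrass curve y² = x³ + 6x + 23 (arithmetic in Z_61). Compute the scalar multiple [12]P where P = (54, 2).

Double-and-add on 12 = (1100)₂. Start with P = (54, 2) for the leading 1-bit.
double: tangent at (54, 2): λ = (3·54² + 6)/(2·2) ≡ 31/4. 4⁻¹ ≡ 46 (mod 61), so λ ≡ 31·46 ≡ 23.
  x = λ² - 54 - 54 = 529 - 108 ≡ 55; y = λ·(54 - 55) - 2 ≡ 36. → (55, 36)
add P: (55, 36) + (54, 2). λ = (2 - 36)/(54 - 55) ≡ 27/60 mod 61. 60⁻¹ ≡ 60 (mod 61) since 60·60 = 3600 ≡ 1, so λ ≡ 34.
  x = λ² - 55 - 54 = 1156 - 109 ≡ 10; y = λ·(55 - 10) - 36 ≡ 30. → (10, 30)
double: tangent at (10, 30): λ = (3·10² + 6)/(2·30) ≡ 1/60. 60⁻¹ ≡ 60 (mod 61) since 60·60 = 3600 ≡ 1, so λ ≡ 1·60 ≡ 60.
  x = λ² - 10 - 10 = 3600 - 20 ≡ 42; y = λ·(10 - 42) - 30 ≡ 2. → (42, 2)
double: tangent at (42, 2): λ = (3·42² + 6)/(2·2) ≡ 52/4. 4⁻¹ ≡ 46 (mod 61), so λ ≡ 52·46 ≡ 13.
  x = λ² - 42 - 42 = 169 - 84 ≡ 24; y = λ·(42 - 24) - 2 ≡ 49. → (24, 49)

(24, 49)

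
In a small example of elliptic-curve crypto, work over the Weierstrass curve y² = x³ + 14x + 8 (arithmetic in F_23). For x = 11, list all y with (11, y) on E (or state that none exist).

x³ + 14x + 8 = 1493 ≡ 21 (mod 23).
21 is a non-residue mod 23; no y exists.

none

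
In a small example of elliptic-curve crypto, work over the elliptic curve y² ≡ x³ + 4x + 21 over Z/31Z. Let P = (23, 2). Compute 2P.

tangent at (23, 2): λ = (3·23² + 4)/(2·2) ≡ 10/4. 4⁻¹ ≡ 8 (mod 31) since 4·8 = 32 ≡ 1, so λ ≡ 10·8 ≡ 18.
  x = λ² - 23 - 23 = 324 - 46 ≡ 30; y = λ·(23 - 30) - 2 ≡ 27. → (30, 27)

(30, 27)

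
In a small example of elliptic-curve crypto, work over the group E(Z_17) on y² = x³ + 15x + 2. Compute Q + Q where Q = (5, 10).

tangent at (5, 10): λ = (3·5² + 15)/(2·10) ≡ 5/3. 3⁻¹ ≡ 6 (mod 17) since 3·6 = 18 ≡ 1, so λ ≡ 5·6 ≡ 13.
  x = λ² - 5 - 5 = 169 - 10 ≡ 6; y = λ·(5 - 6) - 10 ≡ 11. → (6, 11)

(6, 11)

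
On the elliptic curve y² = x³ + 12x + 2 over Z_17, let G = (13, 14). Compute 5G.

Repeated addition: build up to 5G.
2G: tangent at (13, 14): λ = (3·13² + 12)/(2·14) ≡ 9/11. 11⁻¹ ≡ 14 (mod 17) since 11·14 = 154 ≡ 1, so λ ≡ 9·14 ≡ 7.
  x = λ² - 13 - 13 = 49 - 26 ≡ 6; y = λ·(13 - 6) - 14 ≡ 1. → (6, 1)
3G: (6, 1) + (13, 14). λ = (14 - 1)/(13 - 6) ≡ 13/7 mod 17. 7⁻¹ ≡ 5 (mod 17), so λ ≡ 14.
  x = λ² - 6 - 13 = 196 - 19 ≡ 7; y = λ·(6 - 7) - 1 ≡ 2. → (7, 2)
4G: (7, 2) + (13, 14). λ = (14 - 2)/(13 - 7) ≡ 12/6 mod 17. 6⁻¹ ≡ 3 (mod 17) since 6·3 = 18 ≡ 1, so λ ≡ 2.
  x = λ² - 7 - 13 = 4 - 20 ≡ 1; y = λ·(7 - 1) - 2 ≡ 10. → (1, 10)
5G: (1, 10) + (13, 14). λ = (14 - 10)/(13 - 1) ≡ 4/12 mod 17. 12⁻¹ ≡ 10 (mod 17), so λ ≡ 6.
  x = λ² - 1 - 13 = 36 - 14 ≡ 5; y = λ·(1 - 5) - 10 ≡ 0. → (5, 0)

(5, 0)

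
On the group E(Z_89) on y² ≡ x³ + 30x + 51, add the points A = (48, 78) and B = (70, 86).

(48, 78) + (70, 86). λ = (86 - 78)/(70 - 48) ≡ 8/22 mod 89. 22⁻¹ ≡ 85 (mod 89) since 22·85 = 1870 ≡ 1, so λ ≡ 57.
  x = λ² - 48 - 70 = 3249 - 118 ≡ 16; y = λ·(48 - 16) - 78 ≡ 55. → (16, 55)

(16, 55)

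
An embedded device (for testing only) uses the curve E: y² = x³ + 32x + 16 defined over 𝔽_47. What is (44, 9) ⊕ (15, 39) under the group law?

(43, 24)

(44, 9) + (15, 39). λ = (39 - 9)/(15 - 44) ≡ 30/18 mod 47. 18⁻¹ ≡ 34 (mod 47), so λ ≡ 33.
  x = λ² - 44 - 15 = 1089 - 59 ≡ 43; y = λ·(44 - 43) - 9 ≡ 24. → (43, 24)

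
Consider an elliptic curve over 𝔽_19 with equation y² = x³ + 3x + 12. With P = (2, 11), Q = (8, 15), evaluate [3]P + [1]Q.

(8, 15)

First 3P:
Repeated addition: build up to 3P.
2P: tangent at (2, 11): λ = (3·2² + 3)/(2·11) ≡ 15/3. 3⁻¹ ≡ 13 (mod 19), so λ ≡ 15·13 ≡ 5.
  x = λ² - 2 - 2 = 25 - 4 ≡ 2; y = λ·(2 - 2) - 11 ≡ 8. → (2, 8)
3P: (2, 8) + (2, 11): same x and y₁ ≡ -y₂, so the sum is ∞.
3P = ∞.
Finally 3P + Q:
∞ + (8, 15) = (8, 15) (identity).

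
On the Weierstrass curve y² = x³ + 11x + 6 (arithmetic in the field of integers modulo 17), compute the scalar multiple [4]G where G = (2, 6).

Double-and-add on 4 = (100)₂. Start with G = (2, 6) for the leading 1-bit.
double: tangent at (2, 6): λ = (3·2² + 11)/(2·6) ≡ 6/12. 12⁻¹ ≡ 10 (mod 17) since 12·10 = 120 ≡ 1, so λ ≡ 6·10 ≡ 9.
  x = λ² - 2 - 2 = 81 - 4 ≡ 9; y = λ·(2 - 9) - 6 ≡ 16. → (9, 16)
double: tangent at (9, 16): λ = (3·9² + 11)/(2·16) ≡ 16/15. 15⁻¹ ≡ 8 (mod 17) since 15·8 = 120 ≡ 1, so λ ≡ 16·8 ≡ 9.
  x = λ² - 9 - 9 = 81 - 18 ≡ 12; y = λ·(9 - 12) - 16 ≡ 8. → (12, 8)

(12, 8)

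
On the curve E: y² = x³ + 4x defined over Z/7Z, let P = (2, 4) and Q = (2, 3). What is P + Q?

The two points share x = 2 and their y-coordinates satisfy 4 + 3 ≡ 0 (mod 7), so they are inverses. Their sum is the point at infinity.

O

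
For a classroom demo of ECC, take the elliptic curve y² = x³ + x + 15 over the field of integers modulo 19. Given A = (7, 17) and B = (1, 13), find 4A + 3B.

(7, 17)

First 4A:
Repeated addition: build up to 4A.
2A: tangent at (7, 17): λ = (3·7² + 1)/(2·17) ≡ 15/15. 15⁻¹ ≡ 14 (mod 19) since 15·14 = 210 ≡ 1, so λ ≡ 15·14 ≡ 1.
  x = λ² - 7 - 7 = 1 - 14 ≡ 6; y = λ·(7 - 6) - 17 ≡ 3. → (6, 3)
3A: (6, 3) + (7, 17). λ = (17 - 3)/(7 - 6) ≡ 14/1 mod 19. 1⁻¹ ≡ 1 (mod 19) since 1·1 = 1 ≡ 1, so λ ≡ 14.
  x = λ² - 6 - 7 = 196 - 13 ≡ 12; y = λ·(6 - 12) - 3 ≡ 8. → (12, 8)
4A: (12, 8) + (7, 17). λ = (17 - 8)/(7 - 12) ≡ 9/14 mod 19. 14⁻¹ ≡ 15 (mod 19), so λ ≡ 2.
  x = λ² - 12 - 7 = 4 - 19 ≡ 4; y = λ·(12 - 4) - 8 ≡ 8. → (4, 8)
4A = (4, 8).
Next 3B:
Repeated addition: build up to 3B.
2B: tangent at (1, 13): λ = (3·1² + 1)/(2·13) ≡ 4/7. 7⁻¹ ≡ 11 (mod 19) since 7·11 = 77 ≡ 1, so λ ≡ 4·11 ≡ 6.
  x = λ² - 1 - 1 = 36 - 2 ≡ 15; y = λ·(1 - 15) - 13 ≡ 17. → (15, 17)
3B: (15, 17) + (1, 13). λ = (13 - 17)/(1 - 15) ≡ 15/5 mod 19. 5⁻¹ ≡ 4 (mod 19) since 5·4 = 20 ≡ 1, so λ ≡ 3.
  x = λ² - 15 - 1 = 9 - 16 ≡ 12; y = λ·(15 - 12) - 17 ≡ 11. → (12, 11)
3B = (12, 11).
Finally 4A + 3B:
(4, 8) + (12, 11). λ = (11 - 8)/(12 - 4) ≡ 3/8 mod 19. 8⁻¹ ≡ 12 (mod 19), so λ ≡ 17.
  x = λ² - 4 - 12 = 289 - 16 ≡ 7; y = λ·(4 - 7) - 8 ≡ 17. → (7, 17)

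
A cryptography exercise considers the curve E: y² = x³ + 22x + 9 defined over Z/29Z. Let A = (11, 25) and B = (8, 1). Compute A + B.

(11, 25) + (8, 1). λ = (1 - 25)/(8 - 11) ≡ 5/26 mod 29. 26⁻¹ ≡ 19 (mod 29) since 26·19 = 494 ≡ 1, so λ ≡ 8.
  x = λ² - 11 - 8 = 64 - 19 ≡ 16; y = λ·(11 - 16) - 25 ≡ 22. → (16, 22)

(16, 22)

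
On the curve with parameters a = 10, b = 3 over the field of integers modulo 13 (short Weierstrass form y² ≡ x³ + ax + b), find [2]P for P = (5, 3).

(4, 9)

tangent at (5, 3): λ = (3·5² + 10)/(2·3) ≡ 7/6. 6⁻¹ ≡ 11 (mod 13), so λ ≡ 7·11 ≡ 12.
  x = λ² - 5 - 5 = 144 - 10 ≡ 4; y = λ·(5 - 4) - 3 ≡ 9. → (4, 9)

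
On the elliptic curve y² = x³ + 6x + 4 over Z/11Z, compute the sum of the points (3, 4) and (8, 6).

(3, 4) + (8, 6). λ = (6 - 4)/(8 - 3) ≡ 2/5 mod 11. 5⁻¹ ≡ 9 (mod 11), so λ ≡ 7.
  x = λ² - 3 - 8 = 49 - 11 ≡ 5; y = λ·(3 - 5) - 4 ≡ 4. → (5, 4)

(5, 4)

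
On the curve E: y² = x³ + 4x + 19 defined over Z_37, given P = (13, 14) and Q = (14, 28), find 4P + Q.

(11, 32)

First 4P:
Double-and-add on 4 = (100)₂. Start with P = (13, 14) for the leading 1-bit.
double: tangent at (13, 14): λ = (3·13² + 4)/(2·14) ≡ 30/28. 28⁻¹ ≡ 4 (mod 37) since 28·4 = 112 ≡ 1, so λ ≡ 30·4 ≡ 9.
  x = λ² - 13 - 13 = 81 - 26 ≡ 18; y = λ·(13 - 18) - 14 ≡ 15. → (18, 15)
double: tangent at (18, 15): λ = (3·18² + 4)/(2·15) ≡ 14/30. 30⁻¹ ≡ 21 (mod 37), so λ ≡ 14·21 ≡ 35.
  x = λ² - 18 - 18 = 1225 - 36 ≡ 5; y = λ·(18 - 5) - 15 ≡ 33. → (5, 33)
4P = (5, 33).
Finally 4P + Q:
(5, 33) + (14, 28). λ = (28 - 33)/(14 - 5) ≡ 32/9 mod 37. 9⁻¹ ≡ 33 (mod 37), so λ ≡ 20.
  x = λ² - 5 - 14 = 400 - 19 ≡ 11; y = λ·(5 - 11) - 33 ≡ 32. → (11, 32)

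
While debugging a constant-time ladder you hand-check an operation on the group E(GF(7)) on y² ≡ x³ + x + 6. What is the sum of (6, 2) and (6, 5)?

The two points share x = 6 and their y-coordinates satisfy 2 + 5 ≡ 0 (mod 7), so they are inverses. Their sum is the point at infinity.

O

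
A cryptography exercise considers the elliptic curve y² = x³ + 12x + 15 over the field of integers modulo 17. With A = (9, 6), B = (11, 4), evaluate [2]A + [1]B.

First 2A:
Repeated addition: build up to 2A.
2A: tangent at (9, 6): λ = (3·9² + 12)/(2·6) ≡ 0/12. 12⁻¹ ≡ 10 (mod 17) since 12·10 = 120 ≡ 1, so λ ≡ 0·10 ≡ 0.
  x = λ² - 9 - 9 = 0 - 18 ≡ 16; y = λ·(9 - 16) - 6 ≡ 11. → (16, 11)
2A = (16, 11).
Finally 2A + B:
(16, 11) + (11, 4). λ = (4 - 11)/(11 - 16) ≡ 10/12 mod 17. 12⁻¹ ≡ 10 (mod 17), so λ ≡ 15.
  x = λ² - 16 - 11 = 225 - 27 ≡ 11; y = λ·(16 - 11) - 11 ≡ 13. → (11, 13)

(11, 13)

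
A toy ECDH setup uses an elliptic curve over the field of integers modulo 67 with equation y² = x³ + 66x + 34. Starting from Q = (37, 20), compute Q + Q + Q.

Repeated addition: build up to 3Q.
2Q: tangent at (37, 20): λ = (3·37² + 66)/(2·20) ≡ 19/40. 40⁻¹ ≡ 62 (mod 67), so λ ≡ 19·62 ≡ 39.
  x = λ² - 37 - 37 = 1521 - 74 ≡ 40; y = λ·(37 - 40) - 20 ≡ 64. → (40, 64)
3Q: (40, 64) + (37, 20). λ = (20 - 64)/(37 - 40) ≡ 23/64 mod 67. 64⁻¹ ≡ 22 (mod 67), so λ ≡ 37.
  x = λ² - 40 - 37 = 1369 - 77 ≡ 19; y = λ·(40 - 19) - 64 ≡ 43. → (19, 43)

(19, 43)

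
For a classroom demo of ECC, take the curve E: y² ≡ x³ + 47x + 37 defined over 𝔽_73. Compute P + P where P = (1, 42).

tangent at (1, 42): λ = (3·1² + 47)/(2·42) ≡ 50/11. 11⁻¹ ≡ 20 (mod 73) since 11·20 = 220 ≡ 1, so λ ≡ 50·20 ≡ 51.
  x = λ² - 1 - 1 = 2601 - 2 ≡ 44; y = λ·(1 - 44) - 42 ≡ 28. → (44, 28)

(44, 28)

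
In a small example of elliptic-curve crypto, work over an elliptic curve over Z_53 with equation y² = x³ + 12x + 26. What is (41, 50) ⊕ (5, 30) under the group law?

(41, 50) + (5, 30). λ = (30 - 50)/(5 - 41) ≡ 33/17 mod 53. 17⁻¹ ≡ 25 (mod 53) since 17·25 = 425 ≡ 1, so λ ≡ 30.
  x = λ² - 41 - 5 = 900 - 46 ≡ 6; y = λ·(41 - 6) - 50 ≡ 46. → (6, 46)

(6, 46)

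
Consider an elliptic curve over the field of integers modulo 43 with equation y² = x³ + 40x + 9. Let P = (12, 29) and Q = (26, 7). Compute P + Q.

(12, 29) + (26, 7). λ = (7 - 29)/(26 - 12) ≡ 21/14 mod 43. 14⁻¹ ≡ 40 (mod 43), so λ ≡ 23.
  x = λ² - 12 - 26 = 529 - 38 ≡ 18; y = λ·(12 - 18) - 29 ≡ 5. → (18, 5)

(18, 5)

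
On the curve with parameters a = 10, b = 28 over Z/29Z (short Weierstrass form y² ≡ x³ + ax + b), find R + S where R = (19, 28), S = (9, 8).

(5, 0)

(19, 28) + (9, 8). λ = (8 - 28)/(9 - 19) ≡ 9/19 mod 29. 19⁻¹ ≡ 26 (mod 29), so λ ≡ 2.
  x = λ² - 19 - 9 = 4 - 28 ≡ 5; y = λ·(19 - 5) - 28 ≡ 0. → (5, 0)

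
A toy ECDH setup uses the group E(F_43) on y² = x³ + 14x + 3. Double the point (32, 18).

tangent at (32, 18): λ = (3·32² + 14)/(2·18) ≡ 33/36. 36⁻¹ ≡ 6 (mod 43), so λ ≡ 33·6 ≡ 26.
  x = λ² - 32 - 32 = 676 - 64 ≡ 10; y = λ·(32 - 10) - 18 ≡ 38. → (10, 38)

(10, 38)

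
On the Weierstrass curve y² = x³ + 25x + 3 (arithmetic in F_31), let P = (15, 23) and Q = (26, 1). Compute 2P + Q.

First 2P:
Repeated addition: build up to 2P.
2P: tangent at (15, 23): λ = (3·15² + 25)/(2·23) ≡ 18/15. 15⁻¹ ≡ 29 (mod 31), so λ ≡ 18·29 ≡ 26.
  x = λ² - 15 - 15 = 676 - 30 ≡ 26; y = λ·(15 - 26) - 23 ≡ 1. → (26, 1)
2P = (26, 1).
Finally 2P + Q:
tangent at (26, 1): λ = (3·26² + 25)/(2·1) ≡ 7/2. 2⁻¹ ≡ 16 (mod 31), so λ ≡ 7·16 ≡ 19.
  x = λ² - 26 - 26 = 361 - 52 ≡ 30; y = λ·(26 - 30) - 1 ≡ 16. → (30, 16)

(30, 16)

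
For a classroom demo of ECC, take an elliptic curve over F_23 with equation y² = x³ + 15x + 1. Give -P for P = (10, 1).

(10, 22)

-(10, 1) = (10, -1 mod 23) = (10, 22).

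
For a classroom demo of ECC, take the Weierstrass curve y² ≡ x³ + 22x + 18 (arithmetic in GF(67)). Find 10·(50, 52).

Write Q = (50, 52).
Double-and-add on 10 = (1010)₂. Start with Q = (50, 52) for the leading 1-bit.
double: tangent at (50, 52): λ = (3·50² + 22)/(2·52) ≡ 18/37. 37⁻¹ ≡ 29 (mod 67), so λ ≡ 18·29 ≡ 53.
  x = λ² - 50 - 50 = 2809 - 100 ≡ 29; y = λ·(50 - 29) - 52 ≡ 56. → (29, 56)
double: tangent at (29, 56): λ = (3·29² + 22)/(2·56) ≡ 66/45. 45⁻¹ ≡ 3 (mod 67) since 45·3 = 135 ≡ 1, so λ ≡ 66·3 ≡ 64.
  x = λ² - 29 - 29 = 4096 - 58 ≡ 18; y = λ·(29 - 18) - 56 ≡ 45. → (18, 45)
add Q: (18, 45) + (50, 52). λ = (52 - 45)/(50 - 18) ≡ 7/32 mod 67. 32⁻¹ ≡ 44 (mod 67), so λ ≡ 40.
  x = λ² - 18 - 50 = 1600 - 68 ≡ 58; y = λ·(18 - 58) - 45 ≡ 30. → (58, 30)
double: tangent at (58, 30): λ = (3·58² + 22)/(2·30) ≡ 64/60. 60⁻¹ ≡ 19 (mod 67) since 60·19 = 1140 ≡ 1, so λ ≡ 64·19 ≡ 10.
  x = λ² - 58 - 58 = 100 - 116 ≡ 51; y = λ·(58 - 51) - 30 ≡ 40. → (51, 40)

(51, 40)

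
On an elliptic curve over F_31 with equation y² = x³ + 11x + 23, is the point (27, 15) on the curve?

y² = 15² ≡ 8; x³ + 11x + 23 = 20003 ≡ 8 (mod 31). 8 = 8.

yes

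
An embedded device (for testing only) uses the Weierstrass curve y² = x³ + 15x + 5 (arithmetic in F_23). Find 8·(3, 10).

Write G = (3, 10).
Repeated addition: build up to 8G.
2G: tangent at (3, 10): λ = (3·3² + 15)/(2·10) ≡ 19/20. 20⁻¹ ≡ 15 (mod 23) since 20·15 = 300 ≡ 1, so λ ≡ 19·15 ≡ 9.
  x = λ² - 3 - 3 = 81 - 6 ≡ 6; y = λ·(3 - 6) - 10 ≡ 9. → (6, 9)
3G: (6, 9) + (3, 10). λ = (10 - 9)/(3 - 6) ≡ 1/20 mod 23. 20⁻¹ ≡ 15 (mod 23), so λ ≡ 15.
  x = λ² - 6 - 3 = 225 - 9 ≡ 9; y = λ·(6 - 9) - 9 ≡ 15. → (9, 15)
4G: (9, 15) + (3, 10). λ = (10 - 15)/(3 - 9) ≡ 18/17 mod 23. 17⁻¹ ≡ 19 (mod 23), so λ ≡ 20.
  x = λ² - 9 - 3 = 400 - 12 ≡ 20; y = λ·(9 - 20) - 15 ≡ 18. → (20, 18)
5G: (20, 18) + (3, 10). λ = (10 - 18)/(3 - 20) ≡ 15/6 mod 23. 6⁻¹ ≡ 4 (mod 23) since 6·4 = 24 ≡ 1, so λ ≡ 14.
  x = λ² - 20 - 3 = 196 - 23 ≡ 12; y = λ·(20 - 12) - 18 ≡ 2. → (12, 2)
6G: (12, 2) + (3, 10). λ = (10 - 2)/(3 - 12) ≡ 8/14 mod 23. 14⁻¹ ≡ 5 (mod 23) since 14·5 = 70 ≡ 1, so λ ≡ 17.
  x = λ² - 12 - 3 = 289 - 15 ≡ 21; y = λ·(12 - 21) - 2 ≡ 6. → (21, 6)
7G: (21, 6) + (3, 10). λ = (10 - 6)/(3 - 21) ≡ 4/5 mod 23. 5⁻¹ ≡ 14 (mod 23) since 5·14 = 70 ≡ 1, so λ ≡ 10.
  x = λ² - 21 - 3 = 100 - 24 ≡ 7; y = λ·(21 - 7) - 6 ≡ 19. → (7, 19)
8G: (7, 19) + (3, 10). λ = (10 - 19)/(3 - 7) ≡ 14/19 mod 23. 19⁻¹ ≡ 17 (mod 23) since 19·17 = 323 ≡ 1, so λ ≡ 8.
  x = λ² - 7 - 3 = 64 - 10 ≡ 8; y = λ·(7 - 8) - 19 ≡ 19. → (8, 19)

(8, 19)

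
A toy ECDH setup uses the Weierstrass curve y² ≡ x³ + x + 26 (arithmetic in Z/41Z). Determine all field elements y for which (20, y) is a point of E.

16, 25

x³ + 1x + 26 = 8046 ≡ 10 (mod 41).
Square roots of 10 mod 41: 16 and 25 (since 16² = 256 ≡ 10).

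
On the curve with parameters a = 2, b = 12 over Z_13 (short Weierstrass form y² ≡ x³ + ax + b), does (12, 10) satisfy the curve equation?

y² = 10² ≡ 9; x³ + 2x + 12 = 1764 ≡ 9 (mod 13). 9 = 9.

yes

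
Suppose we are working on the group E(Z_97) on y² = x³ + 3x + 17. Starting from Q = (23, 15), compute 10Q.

Double-and-add on 10 = (1010)₂. Start with Q = (23, 15) for the leading 1-bit.
double: tangent at (23, 15): λ = (3·23² + 3)/(2·15) ≡ 38/30. 30⁻¹ ≡ 55 (mod 97), so λ ≡ 38·55 ≡ 53.
  x = λ² - 23 - 23 = 2809 - 46 ≡ 47; y = λ·(23 - 47) - 15 ≡ 71. → (47, 71)
double: tangent at (47, 71): λ = (3·47² + 3)/(2·71) ≡ 34/45. 45⁻¹ ≡ 69 (mod 97), so λ ≡ 34·69 ≡ 18.
  x = λ² - 47 - 47 = 324 - 94 ≡ 36; y = λ·(47 - 36) - 71 ≡ 30. → (36, 30)
add Q: (36, 30) + (23, 15). λ = (15 - 30)/(23 - 36) ≡ 82/84 mod 97. 84⁻¹ ≡ 82 (mod 97), so λ ≡ 31.
  x = λ² - 36 - 23 = 961 - 59 ≡ 29; y = λ·(36 - 29) - 30 ≡ 90. → (29, 90)
double: tangent at (29, 90): λ = (3·29² + 3)/(2·90) ≡ 4/83. 83⁻¹ ≡ 90 (mod 97), so λ ≡ 4·90 ≡ 69.
  x = λ² - 29 - 29 = 4761 - 58 ≡ 47; y = λ·(29 - 47) - 90 ≡ 26. → (47, 26)

(47, 26)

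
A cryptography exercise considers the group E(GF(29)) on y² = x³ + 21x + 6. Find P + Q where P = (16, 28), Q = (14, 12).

(16, 28) + (14, 12). λ = (12 - 28)/(14 - 16) ≡ 13/27 mod 29. 27⁻¹ ≡ 14 (mod 29), so λ ≡ 8.
  x = λ² - 16 - 14 = 64 - 30 ≡ 5; y = λ·(16 - 5) - 28 ≡ 2. → (5, 2)

(5, 2)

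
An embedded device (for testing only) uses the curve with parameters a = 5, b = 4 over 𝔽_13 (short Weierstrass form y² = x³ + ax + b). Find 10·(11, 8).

(8, 7)

Write Q = (11, 8).
Double-and-add on 10 = (1010)₂. Start with Q = (11, 8) for the leading 1-bit.
double: tangent at (11, 8): λ = (3·11² + 5)/(2·8) ≡ 4/3. 3⁻¹ ≡ 9 (mod 13), so λ ≡ 4·9 ≡ 10.
  x = λ² - 11 - 11 = 100 - 22 ≡ 0; y = λ·(11 - 0) - 8 ≡ 11. → (0, 11)
double: tangent at (0, 11): λ = (3·0² + 5)/(2·11) ≡ 5/9. 9⁻¹ ≡ 3 (mod 13), so λ ≡ 5·3 ≡ 2.
  x = λ² - 0 - 0 = 4 - 0 ≡ 4; y = λ·(0 - 4) - 11 ≡ 7. → (4, 7)
add Q: (4, 7) + (11, 8). λ = (8 - 7)/(11 - 4) ≡ 1/7 mod 13. 7⁻¹ ≡ 2 (mod 13), so λ ≡ 2.
  x = λ² - 4 - 11 = 4 - 15 ≡ 2; y = λ·(4 - 2) - 7 ≡ 10. → (2, 10)
double: tangent at (2, 10): λ = (3·2² + 5)/(2·10) ≡ 4/7. 7⁻¹ ≡ 2 (mod 13), so λ ≡ 4·2 ≡ 8.
  x = λ² - 2 - 2 = 64 - 4 ≡ 8; y = λ·(2 - 8) - 10 ≡ 7. → (8, 7)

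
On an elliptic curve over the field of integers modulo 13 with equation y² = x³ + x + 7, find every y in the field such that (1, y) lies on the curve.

3, 10

x³ + 1x + 7 = 9 ≡ 9 (mod 13).
Square roots of 9 mod 13: 3 and 10 (since 3² = 9 ≡ 9).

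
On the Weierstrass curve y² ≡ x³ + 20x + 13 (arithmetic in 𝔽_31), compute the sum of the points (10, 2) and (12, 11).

(6, 16)

(10, 2) + (12, 11). λ = (11 - 2)/(12 - 10) ≡ 9/2 mod 31. 2⁻¹ ≡ 16 (mod 31), so λ ≡ 20.
  x = λ² - 10 - 12 = 400 - 22 ≡ 6; y = λ·(10 - 6) - 2 ≡ 16. → (6, 16)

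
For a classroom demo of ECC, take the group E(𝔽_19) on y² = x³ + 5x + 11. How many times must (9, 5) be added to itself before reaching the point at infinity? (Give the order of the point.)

9

2P: tangent at (9, 5): λ = (3·9² + 5)/(2·5) ≡ 1/10. 10⁻¹ ≡ 2 (mod 19), so λ ≡ 1·2 ≡ 2.
  x = λ² - 9 - 9 = 4 - 18 ≡ 5; y = λ·(9 - 5) - 5 ≡ 3. → (5, 3)
3P: (5, 3) + (9, 5). λ = (5 - 3)/(9 - 5) ≡ 2/4 mod 19. 4⁻¹ ≡ 5 (mod 19), so λ ≡ 10.
  x = λ² - 5 - 9 = 100 - 14 ≡ 10; y = λ·(5 - 10) - 3 ≡ 4. → (10, 4)
4P: (10, 4) + (9, 5). λ = (5 - 4)/(9 - 10) ≡ 1/18 mod 19. 18⁻¹ ≡ 18 (mod 19), so λ ≡ 18.
  x = λ² - 10 - 9 = 324 - 19 ≡ 1; y = λ·(10 - 1) - 4 ≡ 6. → (1, 6)
5P: (1, 6) + (9, 5). λ = (5 - 6)/(9 - 1) ≡ 18/8 mod 19. 8⁻¹ ≡ 12 (mod 19), so λ ≡ 7.
  x = λ² - 1 - 9 = 49 - 10 ≡ 1; y = λ·(1 - 1) - 6 ≡ 13. → (1, 13)
6P: (1, 13) + (9, 5). λ = (5 - 13)/(9 - 1) ≡ 11/8 mod 19. 8⁻¹ ≡ 12 (mod 19), so λ ≡ 18.
  x = λ² - 1 - 9 = 324 - 10 ≡ 10; y = λ·(1 - 10) - 13 ≡ 15. → (10, 15)
7P: (10, 15) + (9, 5). λ = (5 - 15)/(9 - 10) ≡ 9/18 mod 19. 18⁻¹ ≡ 18 (mod 19), so λ ≡ 10.
  x = λ² - 10 - 9 = 100 - 19 ≡ 5; y = λ·(10 - 5) - 15 ≡ 16. → (5, 16)
8P: (5, 16) + (9, 5). λ = (5 - 16)/(9 - 5) ≡ 8/4 mod 19. 4⁻¹ ≡ 5 (mod 19), so λ ≡ 2.
  x = λ² - 5 - 9 = 4 - 14 ≡ 9; y = λ·(5 - 9) - 16 ≡ 14. → (9, 14)
9P: (9, 14) + (9, 5): same x and y₁ ≡ -y₂, so the sum is the point at infinity.
9P = the point at infinity, so the order is 9.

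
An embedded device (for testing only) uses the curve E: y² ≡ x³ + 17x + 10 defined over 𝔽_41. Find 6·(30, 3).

Write P = (30, 3).
Double-and-add on 6 = (110)₂. Start with P = (30, 3) for the leading 1-bit.
double: tangent at (30, 3): λ = (3·30² + 17)/(2·3) ≡ 11/6. 6⁻¹ ≡ 7 (mod 41), so λ ≡ 11·7 ≡ 36.
  x = λ² - 30 - 30 = 1296 - 60 ≡ 6; y = λ·(30 - 6) - 3 ≡ 0. → (6, 0)
add P: (6, 0) + (30, 3). λ = (3 - 0)/(30 - 6) ≡ 3/24 mod 41. 24⁻¹ ≡ 12 (mod 41), so λ ≡ 36.
  x = λ² - 6 - 30 = 1296 - 36 ≡ 30; y = λ·(6 - 30) - 0 ≡ 38. → (30, 38)
double: tangent at (30, 38): λ = (3·30² + 17)/(2·38) ≡ 11/35. 35⁻¹ ≡ 34 (mod 41), so λ ≡ 11·34 ≡ 5.
  x = λ² - 30 - 30 = 25 - 60 ≡ 6; y = λ·(30 - 6) - 38 ≡ 0. → (6, 0)

(6, 0)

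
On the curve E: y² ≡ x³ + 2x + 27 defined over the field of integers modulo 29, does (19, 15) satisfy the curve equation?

y² = 15² ≡ 22; x³ + 2x + 27 = 6924 ≡ 22 (mod 29). 22 = 22.

yes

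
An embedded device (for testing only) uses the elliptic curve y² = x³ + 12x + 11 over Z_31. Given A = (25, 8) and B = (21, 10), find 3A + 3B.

(15, 1)

First 3A:
Repeated addition: build up to 3A.
2A: tangent at (25, 8): λ = (3·25² + 12)/(2·8) ≡ 27/16. 16⁻¹ ≡ 2 (mod 31) since 16·2 = 32 ≡ 1, so λ ≡ 27·2 ≡ 23.
  x = λ² - 25 - 25 = 529 - 50 ≡ 14; y = λ·(25 - 14) - 8 ≡ 28. → (14, 28)
3A: (14, 28) + (25, 8). λ = (8 - 28)/(25 - 14) ≡ 11/11 mod 31. 11⁻¹ ≡ 17 (mod 31), so λ ≡ 1.
  x = λ² - 14 - 25 = 1 - 39 ≡ 24; y = λ·(14 - 24) - 28 ≡ 24. → (24, 24)
3A = (24, 24).
Next 3B:
Repeated addition: build up to 3B.
2B: tangent at (21, 10): λ = (3·21² + 12)/(2·10) ≡ 2/20. 20⁻¹ ≡ 14 (mod 31), so λ ≡ 2·14 ≡ 28.
  x = λ² - 21 - 21 = 784 - 42 ≡ 29; y = λ·(21 - 29) - 10 ≡ 14. → (29, 14)
3B: (29, 14) + (21, 10). λ = (10 - 14)/(21 - 29) ≡ 27/23 mod 31. 23⁻¹ ≡ 27 (mod 31) since 23·27 = 621 ≡ 1, so λ ≡ 16.
  x = λ² - 29 - 21 = 256 - 50 ≡ 20; y = λ·(29 - 20) - 14 ≡ 6. → (20, 6)
3B = (20, 6).
Finally 3A + 3B:
(24, 24) + (20, 6). λ = (6 - 24)/(20 - 24) ≡ 13/27 mod 31. 27⁻¹ ≡ 23 (mod 31) since 27·23 = 621 ≡ 1, so λ ≡ 20.
  x = λ² - 24 - 20 = 400 - 44 ≡ 15; y = λ·(24 - 15) - 24 ≡ 1. → (15, 1)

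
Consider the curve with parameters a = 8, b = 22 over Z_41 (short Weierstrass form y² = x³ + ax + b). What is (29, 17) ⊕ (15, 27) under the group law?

(29, 17) + (15, 27). λ = (27 - 17)/(15 - 29) ≡ 10/27 mod 41. 27⁻¹ ≡ 38 (mod 41), so λ ≡ 11.
  x = λ² - 29 - 15 = 121 - 44 ≡ 36; y = λ·(29 - 36) - 17 ≡ 29. → (36, 29)

(36, 29)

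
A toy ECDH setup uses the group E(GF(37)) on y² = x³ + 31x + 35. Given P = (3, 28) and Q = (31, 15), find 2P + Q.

(25, 28)

First 2P:
Repeated addition: build up to 2P.
2P: tangent at (3, 28): λ = (3·3² + 31)/(2·28) ≡ 21/19. 19⁻¹ ≡ 2 (mod 37) since 19·2 = 38 ≡ 1, so λ ≡ 21·2 ≡ 5.
  x = λ² - 3 - 3 = 25 - 6 ≡ 19; y = λ·(3 - 19) - 28 ≡ 3. → (19, 3)
2P = (19, 3).
Finally 2P + Q:
(19, 3) + (31, 15). λ = (15 - 3)/(31 - 19) ≡ 12/12 mod 37. 12⁻¹ ≡ 34 (mod 37) since 12·34 = 408 ≡ 1, so λ ≡ 1.
  x = λ² - 19 - 31 = 1 - 50 ≡ 25; y = λ·(19 - 25) - 3 ≡ 28. → (25, 28)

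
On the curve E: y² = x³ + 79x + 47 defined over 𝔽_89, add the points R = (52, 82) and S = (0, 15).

(46, 25)

(52, 82) + (0, 15). λ = (15 - 82)/(0 - 52) ≡ 22/37 mod 89. 37⁻¹ ≡ 77 (mod 89) since 37·77 = 2849 ≡ 1, so λ ≡ 3.
  x = λ² - 52 - 0 = 9 - 52 ≡ 46; y = λ·(52 - 46) - 82 ≡ 25. → (46, 25)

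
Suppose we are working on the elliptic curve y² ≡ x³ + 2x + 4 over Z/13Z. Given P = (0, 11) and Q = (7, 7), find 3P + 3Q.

First 3P:
Repeated addition: build up to 3P.
2P: tangent at (0, 11): λ = (3·0² + 2)/(2·11) ≡ 2/9. 9⁻¹ ≡ 3 (mod 13), so λ ≡ 2·3 ≡ 6.
  x = λ² - 0 - 0 = 36 - 0 ≡ 10; y = λ·(0 - 10) - 11 ≡ 7. → (10, 7)
3P: (10, 7) + (0, 11). λ = (11 - 7)/(0 - 10) ≡ 4/3 mod 13. 3⁻¹ ≡ 9 (mod 13), so λ ≡ 10.
  x = λ² - 10 - 0 = 100 - 10 ≡ 12; y = λ·(10 - 12) - 7 ≡ 12. → (12, 12)
3P = (12, 12).
Next 3Q:
Repeated addition: build up to 3Q.
2Q: tangent at (7, 7): λ = (3·7² + 2)/(2·7) ≡ 6/1. 1⁻¹ ≡ 1 (mod 13) since 1·1 = 1 ≡ 1, so λ ≡ 6·1 ≡ 6.
  x = λ² - 7 - 7 = 36 - 14 ≡ 9; y = λ·(7 - 9) - 7 ≡ 7. → (9, 7)
3Q: (9, 7) + (7, 7). λ = (7 - 7)/(7 - 9) ≡ 0/11 mod 13. 11⁻¹ ≡ 6 (mod 13) since 11·6 = 66 ≡ 1, so λ ≡ 0.
  x = λ² - 9 - 7 = 0 - 16 ≡ 10; y = λ·(9 - 10) - 7 ≡ 6. → (10, 6)
3Q = (10, 6).
Finally 3P + 3Q:
(12, 12) + (10, 6). λ = (6 - 12)/(10 - 12) ≡ 7/11 mod 13. 11⁻¹ ≡ 6 (mod 13), so λ ≡ 3.
  x = λ² - 12 - 10 = 9 - 22 ≡ 0; y = λ·(12 - 0) - 12 ≡ 11. → (0, 11)

(0, 11)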